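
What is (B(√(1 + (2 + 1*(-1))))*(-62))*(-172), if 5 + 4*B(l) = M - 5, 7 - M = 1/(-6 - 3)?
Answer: -69316/9 ≈ -7701.8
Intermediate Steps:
M = 64/9 (M = 7 - 1/(-6 - 3) = 7 - 1/(-9) = 7 - 1*(-⅑) = 7 + ⅑ = 64/9 ≈ 7.1111)
B(l) = -13/18 (B(l) = -5/4 + (64/9 - 5)/4 = -5/4 + (¼)*(19/9) = -5/4 + 19/36 = -13/18)
(B(√(1 + (2 + 1*(-1))))*(-62))*(-172) = -13/18*(-62)*(-172) = (403/9)*(-172) = -69316/9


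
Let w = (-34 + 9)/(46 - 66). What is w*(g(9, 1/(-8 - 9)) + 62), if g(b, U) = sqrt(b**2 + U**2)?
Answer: 155/2 + 5*sqrt(23410)/68 ≈ 88.750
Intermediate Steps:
w = 5/4 (w = -25/(-20) = -25*(-1/20) = 5/4 ≈ 1.2500)
g(b, U) = sqrt(U**2 + b**2)
w*(g(9, 1/(-8 - 9)) + 62) = 5*(sqrt((1/(-8 - 9))**2 + 9**2) + 62)/4 = 5*(sqrt((1/(-17))**2 + 81) + 62)/4 = 5*(sqrt((-1/17)**2 + 81) + 62)/4 = 5*(sqrt(1/289 + 81) + 62)/4 = 5*(sqrt(23410/289) + 62)/4 = 5*(sqrt(23410)/17 + 62)/4 = 5*(62 + sqrt(23410)/17)/4 = 155/2 + 5*sqrt(23410)/68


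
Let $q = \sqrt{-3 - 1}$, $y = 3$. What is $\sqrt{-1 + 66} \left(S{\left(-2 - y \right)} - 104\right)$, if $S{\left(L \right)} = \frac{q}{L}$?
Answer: $\frac{2 \sqrt{65} \left(-260 - i\right)}{5} \approx -838.47 - 3.2249 i$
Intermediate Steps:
$q = 2 i$ ($q = \sqrt{-4} = 2 i \approx 2.0 i$)
$S{\left(L \right)} = \frac{2 i}{L}$
$\sqrt{-1 + 66} \left(S{\left(-2 - y \right)} - 104\right) = \sqrt{-1 + 66} \left(\frac{2 i}{-2 - 3} - 104\right) = \sqrt{65} \left(\frac{2 i}{-2 - 3} - 104\right) = \sqrt{65} \left(\frac{2 i}{-5} - 104\right) = \sqrt{65} \left(2 i \left(- \frac{1}{5}\right) - 104\right) = \sqrt{65} \left(- \frac{2 i}{5} - 104\right) = \sqrt{65} \left(-104 - \frac{2 i}{5}\right)$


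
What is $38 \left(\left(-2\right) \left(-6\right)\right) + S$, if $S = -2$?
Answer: $454$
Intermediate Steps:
$38 \left(\left(-2\right) \left(-6\right)\right) + S = 38 \left(\left(-2\right) \left(-6\right)\right) - 2 = 38 \cdot 12 - 2 = 456 - 2 = 454$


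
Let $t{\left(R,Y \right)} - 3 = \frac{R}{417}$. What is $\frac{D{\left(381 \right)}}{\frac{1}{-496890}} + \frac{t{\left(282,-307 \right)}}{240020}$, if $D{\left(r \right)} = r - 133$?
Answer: $- \frac{4111252675041089}{33362780} \approx -1.2323 \cdot 10^{8}$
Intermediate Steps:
$t{\left(R,Y \right)} = 3 + \frac{R}{417}$
$D{\left(r \right)} = -133 + r$
$\frac{D{\left(381 \right)}}{\frac{1}{-496890}} + \frac{t{\left(282,-307 \right)}}{240020} = \frac{-133 + 381}{\frac{1}{-496890}} + \frac{3 + \frac{1}{417} \cdot 282}{240020} = \frac{248}{- \frac{1}{496890}} + \left(3 + \frac{94}{139}\right) \frac{1}{240020} = 248 \left(-496890\right) + \frac{511}{139} \cdot \frac{1}{240020} = -123228720 + \frac{511}{33362780} = - \frac{4111252675041089}{33362780}$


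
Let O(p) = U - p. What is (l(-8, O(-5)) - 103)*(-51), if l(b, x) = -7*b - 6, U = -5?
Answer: 2703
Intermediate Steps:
O(p) = -5 - p
l(b, x) = -6 - 7*b
(l(-8, O(-5)) - 103)*(-51) = ((-6 - 7*(-8)) - 103)*(-51) = ((-6 + 56) - 103)*(-51) = (50 - 103)*(-51) = -53*(-51) = 2703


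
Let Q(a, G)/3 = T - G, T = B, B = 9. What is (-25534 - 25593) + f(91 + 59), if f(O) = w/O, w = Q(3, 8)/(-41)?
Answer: -104810351/2050 ≈ -51127.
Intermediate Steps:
T = 9
Q(a, G) = 27 - 3*G (Q(a, G) = 3*(9 - G) = 27 - 3*G)
w = -3/41 (w = (27 - 3*8)/(-41) = (27 - 24)*(-1/41) = 3*(-1/41) = -3/41 ≈ -0.073171)
f(O) = -3/(41*O)
(-25534 - 25593) + f(91 + 59) = (-25534 - 25593) - 3/(41*(91 + 59)) = -51127 - 3/41/150 = -51127 - 3/41*1/150 = -51127 - 1/2050 = -104810351/2050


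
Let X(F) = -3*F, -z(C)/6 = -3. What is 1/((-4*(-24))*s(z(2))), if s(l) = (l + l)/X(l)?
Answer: -1/64 ≈ -0.015625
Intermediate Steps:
z(C) = 18 (z(C) = -6*(-3) = 18)
s(l) = -⅔ (s(l) = (l + l)/((-3*l)) = (2*l)*(-1/(3*l)) = -⅔)
1/((-4*(-24))*s(z(2))) = 1/(-4*(-24)*(-⅔)) = 1/(96*(-⅔)) = 1/(-64) = -1/64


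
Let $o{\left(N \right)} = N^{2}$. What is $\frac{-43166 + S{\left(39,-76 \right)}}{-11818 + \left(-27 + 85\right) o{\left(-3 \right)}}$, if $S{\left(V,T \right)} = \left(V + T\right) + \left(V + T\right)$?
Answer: $\frac{5405}{1412} \approx 3.8279$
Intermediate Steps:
$S{\left(V,T \right)} = 2 T + 2 V$ ($S{\left(V,T \right)} = \left(T + V\right) + \left(T + V\right) = 2 T + 2 V$)
$\frac{-43166 + S{\left(39,-76 \right)}}{-11818 + \left(-27 + 85\right) o{\left(-3 \right)}} = \frac{-43166 + \left(2 \left(-76\right) + 2 \cdot 39\right)}{-11818 + \left(-27 + 85\right) \left(-3\right)^{2}} = \frac{-43166 + \left(-152 + 78\right)}{-11818 + 58 \cdot 9} = \frac{-43166 - 74}{-11818 + 522} = - \frac{43240}{-11296} = \left(-43240\right) \left(- \frac{1}{11296}\right) = \frac{5405}{1412}$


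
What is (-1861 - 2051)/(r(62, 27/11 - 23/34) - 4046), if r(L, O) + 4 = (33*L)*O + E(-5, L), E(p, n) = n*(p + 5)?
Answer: 22168/2335 ≈ 9.4938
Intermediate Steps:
E(p, n) = n*(5 + p)
r(L, O) = -4 + 33*L*O (r(L, O) = -4 + ((33*L)*O + L*(5 - 5)) = -4 + (33*L*O + L*0) = -4 + (33*L*O + 0) = -4 + 33*L*O)
(-1861 - 2051)/(r(62, 27/11 - 23/34) - 4046) = (-1861 - 2051)/((-4 + 33*62*(27/11 - 23/34)) - 4046) = -3912/((-4 + 33*62*(27*(1/11) - 23*1/34)) - 4046) = -3912/((-4 + 33*62*(27/11 - 23/34)) - 4046) = -3912/((-4 + 33*62*(665/374)) - 4046) = -3912/((-4 + 61845/17) - 4046) = -3912/(61777/17 - 4046) = -3912/(-7005/17) = -3912*(-17/7005) = 22168/2335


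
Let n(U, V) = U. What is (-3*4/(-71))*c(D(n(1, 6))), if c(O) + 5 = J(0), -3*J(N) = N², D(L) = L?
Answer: -60/71 ≈ -0.84507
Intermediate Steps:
J(N) = -N²/3
c(O) = -5 (c(O) = -5 - ⅓*0² = -5 - ⅓*0 = -5 + 0 = -5)
(-3*4/(-71))*c(D(n(1, 6))) = (-3*4/(-71))*(-5) = -12*(-1/71)*(-5) = (12/71)*(-5) = -60/71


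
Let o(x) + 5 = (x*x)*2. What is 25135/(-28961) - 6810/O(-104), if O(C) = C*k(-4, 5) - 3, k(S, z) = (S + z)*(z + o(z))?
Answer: 66447005/150684083 ≈ 0.44097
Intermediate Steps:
o(x) = -5 + 2*x² (o(x) = -5 + (x*x)*2 = -5 + x²*2 = -5 + 2*x²)
k(S, z) = (S + z)*(-5 + z + 2*z²) (k(S, z) = (S + z)*(z + (-5 + 2*z²)) = (S + z)*(-5 + z + 2*z²))
O(C) = -3 + 50*C (O(C) = C*(5² - 4*5 - 4*(-5 + 2*5²) + 5*(-5 + 2*5²)) - 3 = C*(25 - 20 - 4*(-5 + 2*25) + 5*(-5 + 2*25)) - 3 = C*(25 - 20 - 4*(-5 + 50) + 5*(-5 + 50)) - 3 = C*(25 - 20 - 4*45 + 5*45) - 3 = C*(25 - 20 - 180 + 225) - 3 = C*50 - 3 = 50*C - 3 = -3 + 50*C)
25135/(-28961) - 6810/O(-104) = 25135/(-28961) - 6810/(-3 + 50*(-104)) = 25135*(-1/28961) - 6810/(-3 - 5200) = -25135/28961 - 6810/(-5203) = -25135/28961 - 6810*(-1/5203) = -25135/28961 + 6810/5203 = 66447005/150684083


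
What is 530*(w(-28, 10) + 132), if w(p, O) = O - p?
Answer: 90100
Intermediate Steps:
530*(w(-28, 10) + 132) = 530*((10 - 1*(-28)) + 132) = 530*((10 + 28) + 132) = 530*(38 + 132) = 530*170 = 90100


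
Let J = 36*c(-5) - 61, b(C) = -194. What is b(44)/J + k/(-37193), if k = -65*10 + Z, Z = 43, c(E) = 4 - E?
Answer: -7055801/9781759 ≈ -0.72132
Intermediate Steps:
J = 263 (J = 36*(4 - 1*(-5)) - 61 = 36*(4 + 5) - 61 = 36*9 - 61 = 324 - 61 = 263)
k = -607 (k = -65*10 + 43 = -650 + 43 = -607)
b(44)/J + k/(-37193) = -194/263 - 607/(-37193) = -194*1/263 - 607*(-1/37193) = -194/263 + 607/37193 = -7055801/9781759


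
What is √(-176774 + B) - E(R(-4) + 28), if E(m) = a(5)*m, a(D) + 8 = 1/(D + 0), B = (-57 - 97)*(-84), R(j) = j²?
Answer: 1716/5 + I*√163838 ≈ 343.2 + 404.77*I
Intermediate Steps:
B = 12936 (B = -154*(-84) = 12936)
a(D) = -8 + 1/D (a(D) = -8 + 1/(D + 0) = -8 + 1/D)
E(m) = -39*m/5 (E(m) = (-8 + 1/5)*m = (-8 + ⅕)*m = -39*m/5)
√(-176774 + B) - E(R(-4) + 28) = √(-176774 + 12936) - (-39)*((-4)² + 28)/5 = √(-163838) - (-39)*(16 + 28)/5 = I*√163838 - (-39)*44/5 = I*√163838 - 1*(-1716/5) = I*√163838 + 1716/5 = 1716/5 + I*√163838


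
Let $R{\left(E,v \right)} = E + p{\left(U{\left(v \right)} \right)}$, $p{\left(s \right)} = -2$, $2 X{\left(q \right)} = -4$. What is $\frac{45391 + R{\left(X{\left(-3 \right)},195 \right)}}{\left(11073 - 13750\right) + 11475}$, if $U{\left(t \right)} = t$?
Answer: $\frac{45387}{8798} \approx 5.1588$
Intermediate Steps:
$X{\left(q \right)} = -2$ ($X{\left(q \right)} = \frac{1}{2} \left(-4\right) = -2$)
$R{\left(E,v \right)} = -2 + E$ ($R{\left(E,v \right)} = E - 2 = -2 + E$)
$\frac{45391 + R{\left(X{\left(-3 \right)},195 \right)}}{\left(11073 - 13750\right) + 11475} = \frac{45391 - 4}{\left(11073 - 13750\right) + 11475} = \frac{45391 - 4}{-2677 + 11475} = \frac{45387}{8798}$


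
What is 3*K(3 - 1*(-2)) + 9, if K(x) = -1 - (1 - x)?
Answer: 18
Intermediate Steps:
K(x) = -2 + x (K(x) = -1 + (-1 + x) = -2 + x)
3*K(3 - 1*(-2)) + 9 = 3*(-2 + (3 - 1*(-2))) + 9 = 3*(-2 + (3 + 2)) + 9 = 3*(-2 + 5) + 9 = 3*3 + 9 = 9 + 9 = 18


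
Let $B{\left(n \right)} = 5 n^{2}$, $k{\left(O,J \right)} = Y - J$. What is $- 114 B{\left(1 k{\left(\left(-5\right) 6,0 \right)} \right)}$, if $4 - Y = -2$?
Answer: $-20520$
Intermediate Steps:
$Y = 6$ ($Y = 4 - -2 = 4 + 2 = 6$)
$k{\left(O,J \right)} = 6 - J$
$- 114 B{\left(1 k{\left(\left(-5\right) 6,0 \right)} \right)} = - 114 \cdot 5 \left(1 \left(6 - 0\right)\right)^{2} = - 114 \cdot 5 \left(1 \left(6 + 0\right)\right)^{2} = - 114 \cdot 5 \left(1 \cdot 6\right)^{2} = - 114 \cdot 5 \cdot 6^{2} = - 114 \cdot 5 \cdot 36 = \left(-114\right) 180 = -20520$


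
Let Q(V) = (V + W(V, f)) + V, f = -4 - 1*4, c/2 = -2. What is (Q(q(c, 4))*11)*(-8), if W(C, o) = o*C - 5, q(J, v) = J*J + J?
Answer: 6776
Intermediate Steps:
c = -4 (c = 2*(-2) = -4)
f = -8 (f = -4 - 4 = -8)
q(J, v) = J + J² (q(J, v) = J² + J = J + J²)
W(C, o) = -5 + C*o (W(C, o) = C*o - 5 = -5 + C*o)
Q(V) = -5 - 6*V (Q(V) = (V + (-5 + V*(-8))) + V = (V + (-5 - 8*V)) + V = (-5 - 7*V) + V = -5 - 6*V)
(Q(q(c, 4))*11)*(-8) = ((-5 - (-24)*(1 - 4))*11)*(-8) = ((-5 - (-24)*(-3))*11)*(-8) = ((-5 - 6*12)*11)*(-8) = ((-5 - 72)*11)*(-8) = -77*11*(-8) = -847*(-8) = 6776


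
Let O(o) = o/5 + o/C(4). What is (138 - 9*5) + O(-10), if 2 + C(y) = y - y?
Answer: 96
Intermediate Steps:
C(y) = -2 (C(y) = -2 + (y - y) = -2 + 0 = -2)
O(o) = -3*o/10 (O(o) = o/5 + o/(-2) = o*(1/5) + o*(-1/2) = o/5 - o/2 = -3*o/10)
(138 - 9*5) + O(-10) = (138 - 9*5) - 3/10*(-10) = (138 - 45) + 3 = 93 + 3 = 96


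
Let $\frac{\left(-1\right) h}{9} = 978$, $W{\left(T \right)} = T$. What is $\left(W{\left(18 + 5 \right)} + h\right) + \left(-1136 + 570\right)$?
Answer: $-9345$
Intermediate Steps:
$h = -8802$ ($h = \left(-9\right) 978 = -8802$)
$\left(W{\left(18 + 5 \right)} + h\right) + \left(-1136 + 570\right) = \left(\left(18 + 5\right) - 8802\right) + \left(-1136 + 570\right) = \left(23 - 8802\right) - 566 = -8779 - 566 = -9345$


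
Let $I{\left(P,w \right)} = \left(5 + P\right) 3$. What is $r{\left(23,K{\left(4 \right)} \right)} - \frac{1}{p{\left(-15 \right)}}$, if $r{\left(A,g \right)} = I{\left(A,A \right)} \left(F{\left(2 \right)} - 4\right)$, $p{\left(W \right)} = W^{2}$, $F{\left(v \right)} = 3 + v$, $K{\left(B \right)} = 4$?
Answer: $\frac{18899}{225} \approx 83.996$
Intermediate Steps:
$I{\left(P,w \right)} = 15 + 3 P$
$r{\left(A,g \right)} = 15 + 3 A$ ($r{\left(A,g \right)} = \left(15 + 3 A\right) \left(\left(3 + 2\right) - 4\right) = \left(15 + 3 A\right) \left(5 - 4\right) = \left(15 + 3 A\right) 1 = 15 + 3 A$)
$r{\left(23,K{\left(4 \right)} \right)} - \frac{1}{p{\left(-15 \right)}} = \left(15 + 3 \cdot 23\right) - \frac{1}{\left(-15\right)^{2}} = \left(15 + 69\right) - \frac{1}{225} = 84 - \frac{1}{225} = \frac{18899}{225}$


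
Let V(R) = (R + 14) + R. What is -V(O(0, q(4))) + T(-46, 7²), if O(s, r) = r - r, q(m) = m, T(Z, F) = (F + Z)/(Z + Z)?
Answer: -1291/92 ≈ -14.033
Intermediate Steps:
T(Z, F) = (F + Z)/(2*Z) (T(Z, F) = (F + Z)/((2*Z)) = (F + Z)*(1/(2*Z)) = (F + Z)/(2*Z))
O(s, r) = 0
V(R) = 14 + 2*R (V(R) = (14 + R) + R = 14 + 2*R)
-V(O(0, q(4))) + T(-46, 7²) = -(14 + 2*0) + (½)*(7² - 46)/(-46) = -(14 + 0) + (½)*(-1/46)*(49 - 46) = -1*14 + (½)*(-1/46)*3 = -14 - 3/92 = -1291/92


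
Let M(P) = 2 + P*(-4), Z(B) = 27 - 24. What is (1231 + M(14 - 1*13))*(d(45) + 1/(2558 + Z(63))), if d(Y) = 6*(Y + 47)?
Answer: 1737404117/2561 ≈ 6.7841e+5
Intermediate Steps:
d(Y) = 282 + 6*Y (d(Y) = 6*(47 + Y) = 282 + 6*Y)
Z(B) = 3
M(P) = 2 - 4*P
(1231 + M(14 - 1*13))*(d(45) + 1/(2558 + Z(63))) = (1231 + (2 - 4*(14 - 1*13)))*((282 + 6*45) + 1/(2558 + 3)) = (1231 + (2 - 4*(14 - 13)))*((282 + 270) + 1/2561) = (1231 + (2 - 4*1))*(552 + 1/2561) = (1231 + (2 - 4))*(1413673/2561) = (1231 - 2)*(1413673/2561) = 1229*(1413673/2561) = 1737404117/2561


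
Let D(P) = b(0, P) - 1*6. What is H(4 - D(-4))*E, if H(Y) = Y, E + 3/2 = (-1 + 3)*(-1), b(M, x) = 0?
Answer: -35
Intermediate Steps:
D(P) = -6 (D(P) = 0 - 1*6 = 0 - 6 = -6)
E = -7/2 (E = -3/2 + (-1 + 3)*(-1) = -3/2 + 2*(-1) = -3/2 - 2 = -7/2 ≈ -3.5000)
H(4 - D(-4))*E = (4 - 1*(-6))*(-7/2) = (4 + 6)*(-7/2) = 10*(-7/2) = -35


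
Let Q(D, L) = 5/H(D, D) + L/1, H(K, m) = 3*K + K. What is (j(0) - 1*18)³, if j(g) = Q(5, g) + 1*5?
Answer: -132651/64 ≈ -2072.7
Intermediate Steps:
H(K, m) = 4*K
Q(D, L) = L + 5/(4*D) (Q(D, L) = 5/((4*D)) + L/1 = 5*(1/(4*D)) + L*1 = 5/(4*D) + L = L + 5/(4*D))
j(g) = 21/4 + g (j(g) = (g + (5/4)/5) + 1*5 = (g + (5/4)*(⅕)) + 5 = (g + ¼) + 5 = (¼ + g) + 5 = 21/4 + g)
(j(0) - 1*18)³ = ((21/4 + 0) - 1*18)³ = (21/4 - 18)³ = (-51/4)³ = -132651/64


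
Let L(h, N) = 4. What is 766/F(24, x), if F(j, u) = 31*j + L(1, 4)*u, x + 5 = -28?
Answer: 383/306 ≈ 1.2516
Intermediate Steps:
x = -33 (x = -5 - 28 = -33)
F(j, u) = 4*u + 31*j (F(j, u) = 31*j + 4*u = 4*u + 31*j)
766/F(24, x) = 766/(4*(-33) + 31*24) = 766/(-132 + 744) = 766/612 = 766*(1/612) = 383/306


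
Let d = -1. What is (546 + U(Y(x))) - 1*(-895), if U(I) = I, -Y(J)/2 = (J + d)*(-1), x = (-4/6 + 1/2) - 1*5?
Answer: 4286/3 ≈ 1428.7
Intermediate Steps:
x = -31/6 (x = (-4*1/6 + 1*(1/2)) - 5 = (-2/3 + 1/2) - 5 = -1/6 - 5 = -31/6 ≈ -5.1667)
Y(J) = -2 + 2*J (Y(J) = -2*(J - 1)*(-1) = -2*(-1 + J)*(-1) = -2*(1 - J) = -2 + 2*J)
(546 + U(Y(x))) - 1*(-895) = (546 + (-2 + 2*(-31/6))) - 1*(-895) = (546 + (-2 - 31/3)) + 895 = (546 - 37/3) + 895 = 1601/3 + 895 = 4286/3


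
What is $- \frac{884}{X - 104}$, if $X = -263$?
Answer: $\frac{884}{367} \approx 2.4087$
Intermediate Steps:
$- \frac{884}{X - 104} = - \frac{884}{-263 - 104} = - \frac{884}{-367} = \left(-884\right) \left(- \frac{1}{367}\right) = \frac{884}{367}$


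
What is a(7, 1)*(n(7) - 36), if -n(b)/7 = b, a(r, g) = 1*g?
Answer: -85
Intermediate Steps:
a(r, g) = g
n(b) = -7*b
a(7, 1)*(n(7) - 36) = 1*(-7*7 - 36) = 1*(-49 - 36) = 1*(-85) = -85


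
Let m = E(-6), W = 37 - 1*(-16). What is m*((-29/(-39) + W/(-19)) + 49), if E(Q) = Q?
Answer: -69586/247 ≈ -281.72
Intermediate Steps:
W = 53 (W = 37 + 16 = 53)
m = -6
m*((-29/(-39) + W/(-19)) + 49) = -6*((-29/(-39) + 53/(-19)) + 49) = -6*((-29*(-1/39) + 53*(-1/19)) + 49) = -6*((29/39 - 53/19) + 49) = -6*(-1516/741 + 49) = -6*34793/741 = -69586/247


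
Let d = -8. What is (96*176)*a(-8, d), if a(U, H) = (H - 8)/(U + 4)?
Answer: 67584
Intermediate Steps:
a(U, H) = (-8 + H)/(4 + U)
(96*176)*a(-8, d) = (96*176)*((-8 - 8)/(4 - 8)) = 16896*(-16/(-4)) = 16896*(-1/4*(-16)) = 16896*4 = 67584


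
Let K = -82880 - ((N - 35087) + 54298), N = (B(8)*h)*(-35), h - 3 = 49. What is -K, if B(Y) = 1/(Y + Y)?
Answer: 407909/4 ≈ 1.0198e+5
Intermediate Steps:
h = 52 (h = 3 + 49 = 52)
B(Y) = 1/(2*Y)
N = -455/4 (N = (((½)/8)*52)*(-35) = (((½)*(⅛))*52)*(-35) = ((1/16)*52)*(-35) = (13/4)*(-35) = -455/4 ≈ -113.75)
K = -407909/4 (K = -82880 - ((-455/4 - 35087) + 54298) = -82880 - (-140803/4 + 54298) = -82880 - 1*76389/4 = -82880 - 76389/4 = -407909/4 ≈ -1.0198e+5)
-K = -1*(-407909/4) = 407909/4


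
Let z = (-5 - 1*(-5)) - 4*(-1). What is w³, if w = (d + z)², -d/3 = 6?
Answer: 7529536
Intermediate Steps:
d = -18 (d = -3*6 = -18)
z = 4 (z = (-5 + 5) + 4 = 0 + 4 = 4)
w = 196 (w = (-18 + 4)² = (-14)² = 196)
w³ = 196³ = 7529536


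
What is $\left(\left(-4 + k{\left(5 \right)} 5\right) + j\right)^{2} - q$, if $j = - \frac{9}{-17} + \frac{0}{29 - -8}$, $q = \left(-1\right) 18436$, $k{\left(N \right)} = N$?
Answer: $\frac{5461960}{289} \approx 18900.0$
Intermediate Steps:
$q = -18436$
$j = \frac{9}{17}$ ($j = \left(-9\right) \left(- \frac{1}{17}\right) + \frac{0}{29 + 8} = \frac{9}{17} + \frac{0}{37} = \frac{9}{17} + 0 \cdot \frac{1}{37} = \frac{9}{17} + 0 = \frac{9}{17} \approx 0.52941$)
$\left(\left(-4 + k{\left(5 \right)} 5\right) + j\right)^{2} - q = \left(\left(-4 + 5 \cdot 5\right) + \frac{9}{17}\right)^{2} - -18436 = \left(\left(-4 + 25\right) + \frac{9}{17}\right)^{2} + 18436 = \left(21 + \frac{9}{17}\right)^{2} + 18436 = \left(\frac{366}{17}\right)^{2} + 18436 = \frac{133956}{289} + 18436 = \frac{5461960}{289}$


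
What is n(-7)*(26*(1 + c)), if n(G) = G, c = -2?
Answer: 182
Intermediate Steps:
n(-7)*(26*(1 + c)) = -182*(1 - 2) = -182*(-1) = -7*(-26) = 182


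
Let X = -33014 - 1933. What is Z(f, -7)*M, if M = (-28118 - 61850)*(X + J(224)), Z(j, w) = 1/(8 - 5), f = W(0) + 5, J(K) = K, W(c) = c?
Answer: 3123958864/3 ≈ 1.0413e+9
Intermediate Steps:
X = -34947
f = 5 (f = 0 + 5 = 5)
Z(j, w) = ⅓ (Z(j, w) = 1/3 = ⅓)
M = 3123958864 (M = (-28118 - 61850)*(-34947 + 224) = -89968*(-34723) = 3123958864)
Z(f, -7)*M = (⅓)*3123958864 = 3123958864/3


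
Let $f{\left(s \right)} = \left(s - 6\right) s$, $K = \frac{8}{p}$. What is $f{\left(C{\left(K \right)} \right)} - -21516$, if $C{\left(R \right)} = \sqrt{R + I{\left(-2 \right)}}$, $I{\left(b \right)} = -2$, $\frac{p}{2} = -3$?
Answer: $\frac{64538}{3} - 2 i \sqrt{30} \approx 21513.0 - 10.954 i$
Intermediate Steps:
$p = -6$ ($p = 2 \left(-3\right) = -6$)
$K = - \frac{4}{3}$ ($K = \frac{8}{-6} = 8 \left(- \frac{1}{6}\right) = - \frac{4}{3} \approx -1.3333$)
$C{\left(R \right)} = \sqrt{-2 + R}$ ($C{\left(R \right)} = \sqrt{R - 2} = \sqrt{-2 + R}$)
$f{\left(s \right)} = s \left(-6 + s\right)$ ($f{\left(s \right)} = \left(-6 + s\right) s = s \left(-6 + s\right)$)
$f{\left(C{\left(K \right)} \right)} - -21516 = \sqrt{-2 - \frac{4}{3}} \left(-6 + \sqrt{-2 - \frac{4}{3}}\right) - -21516 = \sqrt{- \frac{10}{3}} \left(-6 + \sqrt{- \frac{10}{3}}\right) + 21516 = \frac{i \sqrt{30}}{3} \left(-6 + \frac{i \sqrt{30}}{3}\right) + 21516 = \frac{i \sqrt{30} \left(-6 + \frac{i \sqrt{30}}{3}\right)}{3} + 21516 = 21516 + \frac{i \sqrt{30} \left(-6 + \frac{i \sqrt{30}}{3}\right)}{3}$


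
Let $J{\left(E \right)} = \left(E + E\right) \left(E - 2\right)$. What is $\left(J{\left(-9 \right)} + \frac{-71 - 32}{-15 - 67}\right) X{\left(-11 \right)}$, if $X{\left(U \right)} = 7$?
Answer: $\frac{114373}{82} \approx 1394.8$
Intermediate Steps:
$J{\left(E \right)} = 2 E \left(-2 + E\right)$
$\left(J{\left(-9 \right)} + \frac{-71 - 32}{-15 - 67}\right) X{\left(-11 \right)} = \left(2 \left(-9\right) \left(-2 - 9\right) + \frac{-71 - 32}{-15 - 67}\right) 7 = \left(2 \left(-9\right) \left(-11\right) - \frac{103}{-82}\right) 7 = \left(198 - - \frac{103}{82}\right) 7 = \left(198 + \frac{103}{82}\right) 7 = \frac{16339}{82} \cdot 7 = \frac{114373}{82}$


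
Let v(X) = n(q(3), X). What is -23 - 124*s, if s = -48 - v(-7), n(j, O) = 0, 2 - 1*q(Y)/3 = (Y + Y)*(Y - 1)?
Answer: 5929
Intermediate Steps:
q(Y) = 6 - 6*Y*(-1 + Y) (q(Y) = 6 - 3*(Y + Y)*(Y - 1) = 6 - 3*2*Y*(-1 + Y) = 6 - 6*Y*(-1 + Y))
v(X) = 0
s = -48 (s = -48 - 1*0 = -48 + 0 = -48)
-23 - 124*s = -23 - 124*(-48) = -23 + 5952 = 5929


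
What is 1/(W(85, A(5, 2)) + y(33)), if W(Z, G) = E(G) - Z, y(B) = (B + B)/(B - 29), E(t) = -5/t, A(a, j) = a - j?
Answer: -6/421 ≈ -0.014252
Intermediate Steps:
y(B) = 2*B/(-29 + B) (y(B) = (2*B)/(-29 + B) = 2*B/(-29 + B))
W(Z, G) = -Z - 5/G (W(Z, G) = -5/G - Z = -Z - 5/G)
1/(W(85, A(5, 2)) + y(33)) = 1/((-1*85 - 5/(5 - 1*2)) + 2*33/(-29 + 33)) = 1/((-85 - 5/(5 - 2)) + 2*33/4) = 1/((-85 - 5/3) + 2*33*(1/4)) = 1/((-85 - 5*1/3) + 33/2) = 1/((-85 - 5/3) + 33/2) = 1/(-260/3 + 33/2) = 1/(-421/6) = -6/421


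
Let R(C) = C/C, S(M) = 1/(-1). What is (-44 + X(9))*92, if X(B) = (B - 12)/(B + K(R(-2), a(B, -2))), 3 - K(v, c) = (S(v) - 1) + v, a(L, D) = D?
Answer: -52900/13 ≈ -4069.2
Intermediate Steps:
S(M) = -1
R(C) = 1
K(v, c) = 5 - v (K(v, c) = 3 - ((-1 - 1) + v) = 3 - (-2 + v) = 3 + (2 - v) = 5 - v)
X(B) = (-12 + B)/(4 + B) (X(B) = (B - 12)/(B + (5 - 1*1)) = (-12 + B)/(B + (5 - 1)) = (-12 + B)/(B + 4) = (-12 + B)/(4 + B))
(-44 + X(9))*92 = (-44 + (-12 + 9)/(4 + 9))*92 = (-44 - 3/13)*92 = -575/13*92 = -52900/13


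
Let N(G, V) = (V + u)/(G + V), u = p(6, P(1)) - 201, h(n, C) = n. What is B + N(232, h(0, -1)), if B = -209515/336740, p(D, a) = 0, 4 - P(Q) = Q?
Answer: -5814611/3906184 ≈ -1.4886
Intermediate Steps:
P(Q) = 4 - Q
B = -41903/67348 (B = -209515*1/336740 = -41903/67348 ≈ -0.62219)
u = -201 (u = 0 - 201 = -201)
N(G, V) = (-201 + V)/(G + V) (N(G, V) = (V - 201)/(G + V) = (-201 + V)/(G + V))
B + N(232, h(0, -1)) = -41903/67348 + (-201 + 0)/(232 + 0) = -41903/67348 - 201/232 = -5814611/3906184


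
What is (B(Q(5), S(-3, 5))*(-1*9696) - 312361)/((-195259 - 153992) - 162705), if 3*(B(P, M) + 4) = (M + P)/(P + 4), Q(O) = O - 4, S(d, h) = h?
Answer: 1387277/2559780 ≈ 0.54195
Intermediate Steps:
Q(O) = -4 + O
B(P, M) = -4 + (M + P)/(3*(4 + P)) (B(P, M) = -4 + ((M + P)/(P + 4))/3 = -4 + ((M + P)/(4 + P))/3 = -4 + (M + P)/(3*(4 + P)))
(B(Q(5), S(-3, 5))*(-1*9696) - 312361)/((-195259 - 153992) - 162705) = (((-48 + 5 - 11*(-4 + 5))/(3*(4 + (-4 + 5))))*(-1*9696) - 312361)/((-195259 - 153992) - 162705) = (((-48 + 5 - 11*1)/(3*(4 + 1)))*(-9696) - 312361)/(-349251 - 162705) = (((1/3)*(-48 + 5 - 11)/5)*(-9696) - 312361)/(-511956) = (((1/3)*(1/5)*(-54))*(-9696) - 312361)*(-1/511956) = (-18/5*(-9696) - 312361)*(-1/511956) = (174528/5 - 312361)*(-1/511956) = -1387277/5*(-1/511956) = 1387277/2559780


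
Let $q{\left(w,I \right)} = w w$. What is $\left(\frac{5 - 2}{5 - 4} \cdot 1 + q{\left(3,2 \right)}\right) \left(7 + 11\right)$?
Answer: $216$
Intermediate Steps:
$q{\left(w,I \right)} = w^{2}$
$\left(\frac{5 - 2}{5 - 4} \cdot 1 + q{\left(3,2 \right)}\right) \left(7 + 11\right) = \left(\frac{5 - 2}{5 - 4} \cdot 1 + 3^{2}\right) \left(7 + 11\right) = \left(\frac{3}{1} \cdot 1 + 9\right) 18 = \left(3 \cdot 1 \cdot 1 + 9\right) 18 = \left(3 \cdot 1 + 9\right) 18 = \left(3 + 9\right) 18 = 12 \cdot 18 = 216$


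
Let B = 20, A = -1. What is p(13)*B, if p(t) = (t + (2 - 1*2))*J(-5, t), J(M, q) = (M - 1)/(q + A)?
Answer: -130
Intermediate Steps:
J(M, q) = (-1 + M)/(-1 + q) (J(M, q) = (M - 1)/(q - 1) = (-1 + M)/(-1 + q))
p(t) = -6*t/(-1 + t) (p(t) = (t + (2 - 1*2))*((-1 - 5)/(-1 + t)) = (t + (2 - 2))*(-6/(-1 + t)) = (t + 0)*(-6/(-1 + t)) = t*(-6/(-1 + t)) = -6*t/(-1 + t))
p(13)*B = -6*13/(-1 + 13)*20 = -6*13/12*20 = -6*13*1/12*20 = -13/2*20 = -130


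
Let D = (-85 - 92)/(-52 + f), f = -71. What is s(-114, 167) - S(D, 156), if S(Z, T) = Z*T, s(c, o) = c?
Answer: -13878/41 ≈ -338.49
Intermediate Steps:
D = 59/41 (D = (-85 - 92)/(-52 - 71) = -177/(-123) = -177*(-1/123) = 59/41 ≈ 1.4390)
S(Z, T) = T*Z
s(-114, 167) - S(D, 156) = -114 - 156*59/41 = -114 - 1*9204/41 = -114 - 9204/41 = -13878/41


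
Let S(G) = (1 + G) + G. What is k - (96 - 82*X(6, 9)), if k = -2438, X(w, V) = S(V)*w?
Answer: 6814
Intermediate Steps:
S(G) = 1 + 2*G
X(w, V) = w*(1 + 2*V) (X(w, V) = (1 + 2*V)*w = w*(1 + 2*V))
k - (96 - 82*X(6, 9)) = -2438 - (96 - 492*(1 + 2*9)) = -2438 - (96 - 492*(1 + 18)) = -2438 - (96 - 492*19) = -2438 - (96 - 82*114) = -2438 - (96 - 9348) = -2438 - 1*(-9252) = -2438 + 9252 = 6814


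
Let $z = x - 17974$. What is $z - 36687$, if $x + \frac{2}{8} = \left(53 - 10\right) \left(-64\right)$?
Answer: $- \frac{229653}{4} \approx -57413.0$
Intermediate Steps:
$x = - \frac{11009}{4}$ ($x = - \frac{1}{4} + \left(53 - 10\right) \left(-64\right) = - \frac{1}{4} + 43 \left(-64\right) = - \frac{1}{4} - 2752 = - \frac{11009}{4} \approx -2752.3$)
$z = - \frac{82905}{4}$ ($z = - \frac{11009}{4} - 17974 = - \frac{82905}{4} \approx -20726.0$)
$z - 36687 = - \frac{82905}{4} - 36687 = - \frac{229653}{4}$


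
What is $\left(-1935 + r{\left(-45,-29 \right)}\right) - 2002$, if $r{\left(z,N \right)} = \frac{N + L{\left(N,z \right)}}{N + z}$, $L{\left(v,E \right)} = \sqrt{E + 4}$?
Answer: $- \frac{291309}{74} - \frac{i \sqrt{41}}{74} \approx -3936.6 - 0.086529 i$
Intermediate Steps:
$L{\left(v,E \right)} = \sqrt{4 + E}$
$r{\left(z,N \right)} = \frac{N + \sqrt{4 + z}}{N + z}$
$\left(-1935 + r{\left(-45,-29 \right)}\right) - 2002 = \left(-1935 + \frac{-29 + \sqrt{4 - 45}}{-29 - 45}\right) - 2002 = \left(-1935 + \frac{-29 + \sqrt{-41}}{-74}\right) - 2002 = \left(-1935 - \frac{-29 + i \sqrt{41}}{74}\right) - 2002 = \left(-1935 + \left(\frac{29}{74} - \frac{i \sqrt{41}}{74}\right)\right) - 2002 = \left(- \frac{143161}{74} - \frac{i \sqrt{41}}{74}\right) - 2002 = - \frac{291309}{74} - \frac{i \sqrt{41}}{74}$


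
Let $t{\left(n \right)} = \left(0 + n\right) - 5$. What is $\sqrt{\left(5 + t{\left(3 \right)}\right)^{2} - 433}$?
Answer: $2 i \sqrt{106} \approx 20.591 i$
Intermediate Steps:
$t{\left(n \right)} = -5 + n$ ($t{\left(n \right)} = n - 5 = -5 + n$)
$\sqrt{\left(5 + t{\left(3 \right)}\right)^{2} - 433} = \sqrt{\left(5 + \left(-5 + 3\right)\right)^{2} - 433} = \sqrt{\left(5 - 2\right)^{2} - 433} = \sqrt{3^{2} - 433} = \sqrt{9 - 433} = \sqrt{-424} = 2 i \sqrt{106}$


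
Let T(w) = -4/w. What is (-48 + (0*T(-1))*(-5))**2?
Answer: 2304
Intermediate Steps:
(-48 + (0*T(-1))*(-5))**2 = (-48 + (0*(-4/(-1)))*(-5))**2 = (-48 + (0*(-4*(-1)))*(-5))**2 = (-48 + (0*4)*(-5))**2 = (-48 + 0*(-5))**2 = (-48 + 0)**2 = (-48)**2 = 2304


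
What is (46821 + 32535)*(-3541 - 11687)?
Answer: -1208433168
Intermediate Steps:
(46821 + 32535)*(-3541 - 11687) = 79356*(-15228) = -1208433168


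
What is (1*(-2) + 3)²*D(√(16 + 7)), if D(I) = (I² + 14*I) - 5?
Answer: 18 + 14*√23 ≈ 85.142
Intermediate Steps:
D(I) = -5 + I² + 14*I
(1*(-2) + 3)²*D(√(16 + 7)) = (1*(-2) + 3)²*(-5 + (√(16 + 7))² + 14*√(16 + 7)) = (-2 + 3)²*(-5 + (√23)² + 14*√23) = 1²*(-5 + 23 + 14*√23) = 1*(18 + 14*√23) = 18 + 14*√23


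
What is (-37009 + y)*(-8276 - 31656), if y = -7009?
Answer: 1757726776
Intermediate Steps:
(-37009 + y)*(-8276 - 31656) = (-37009 - 7009)*(-8276 - 31656) = -44018*(-39932) = 1757726776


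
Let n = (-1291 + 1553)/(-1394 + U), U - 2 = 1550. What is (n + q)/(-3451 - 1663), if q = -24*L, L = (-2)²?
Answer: 7453/404006 ≈ 0.018448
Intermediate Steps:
L = 4
q = -96 (q = -24*4 = -96)
U = 1552 (U = 2 + 1550 = 1552)
n = 131/79 (n = (-1291 + 1553)/(-1394 + 1552) = 262/158 = 262*(1/158) = 131/79 ≈ 1.6582)
(n + q)/(-3451 - 1663) = (131/79 - 96)/(-3451 - 1663) = -7453/79/(-5114) = -7453/79*(-1/5114) = 7453/404006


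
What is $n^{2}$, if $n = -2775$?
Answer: $7700625$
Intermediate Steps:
$n^{2} = \left(-2775\right)^{2} = 7700625$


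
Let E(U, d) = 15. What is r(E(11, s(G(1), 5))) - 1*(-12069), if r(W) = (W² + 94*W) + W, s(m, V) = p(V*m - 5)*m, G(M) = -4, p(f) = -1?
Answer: 13719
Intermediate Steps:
s(m, V) = -m
r(W) = W² + 95*W
r(E(11, s(G(1), 5))) - 1*(-12069) = 15*(95 + 15) - 1*(-12069) = 15*110 + 12069 = 1650 + 12069 = 13719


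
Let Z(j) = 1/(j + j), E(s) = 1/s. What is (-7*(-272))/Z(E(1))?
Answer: 3808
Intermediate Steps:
Z(j) = 1/(2*j)
(-7*(-272))/Z(E(1)) = (-7*(-272))/((1/(2*(1/1)))) = 1904/(((1/2)/1)) = 1904/(((1/2)*1)) = 1904/(1/2) = 1904*2 = 3808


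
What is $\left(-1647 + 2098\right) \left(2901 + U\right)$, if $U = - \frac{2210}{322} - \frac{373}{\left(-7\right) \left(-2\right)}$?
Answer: $\frac{416423183}{322} \approx 1.2932 \cdot 10^{6}$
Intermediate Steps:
$U = - \frac{10789}{322}$ ($U = \left(-2210\right) \frac{1}{322} - \frac{373}{14} = - \frac{1105}{161} - \frac{373}{14} = - \frac{10789}{322} \approx -33.506$)
$\left(-1647 + 2098\right) \left(2901 + U\right) = \left(-1647 + 2098\right) \left(2901 - \frac{10789}{322}\right) = 451 \cdot \frac{923333}{322} = \frac{416423183}{322}$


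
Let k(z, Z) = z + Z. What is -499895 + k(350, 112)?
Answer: -499433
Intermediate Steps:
k(z, Z) = Z + z
-499895 + k(350, 112) = -499895 + (112 + 350) = -499895 + 462 = -499433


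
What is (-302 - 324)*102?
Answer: -63852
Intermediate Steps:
(-302 - 324)*102 = -626*102 = -63852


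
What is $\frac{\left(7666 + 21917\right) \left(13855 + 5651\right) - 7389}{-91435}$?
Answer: $- \frac{577038609}{91435} \approx -6310.9$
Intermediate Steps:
$\frac{\left(7666 + 21917\right) \left(13855 + 5651\right) - 7389}{-91435} = \left(29583 \cdot 19506 - 7389\right) \left(- \frac{1}{91435}\right) = \left(577045998 - 7389\right) \left(- \frac{1}{91435}\right) = 577038609 \left(- \frac{1}{91435}\right) = - \frac{577038609}{91435}$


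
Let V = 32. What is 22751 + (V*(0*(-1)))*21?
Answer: 22751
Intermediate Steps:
22751 + (V*(0*(-1)))*21 = 22751 + (32*(0*(-1)))*21 = 22751 + (32*0)*21 = 22751 + 0*21 = 22751 + 0 = 22751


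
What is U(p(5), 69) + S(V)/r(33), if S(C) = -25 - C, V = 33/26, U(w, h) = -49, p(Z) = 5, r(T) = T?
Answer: -42725/858 ≈ -49.796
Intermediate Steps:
V = 33/26 (V = 33*(1/26) = 33/26 ≈ 1.2692)
U(p(5), 69) + S(V)/r(33) = -49 + (-25 - 1*33/26)/33 = -49 + (-25 - 33/26)*(1/33) = -49 - 683/26*1/33 = -49 - 683/858 = -42725/858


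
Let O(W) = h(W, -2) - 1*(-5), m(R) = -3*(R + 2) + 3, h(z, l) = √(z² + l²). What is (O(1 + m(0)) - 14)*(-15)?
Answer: 135 - 30*√2 ≈ 92.574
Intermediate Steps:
h(z, l) = √(l² + z²)
m(R) = -3 - 3*R (m(R) = -3*(2 + R) + 3 = (-6 - 3*R) + 3 = -3 - 3*R)
O(W) = 5 + √(4 + W²) (O(W) = √((-2)² + W²) - 1*(-5) = √(4 + W²) + 5 = 5 + √(4 + W²))
(O(1 + m(0)) - 14)*(-15) = ((5 + √(4 + (1 + (-3 - 3*0))²)) - 14)*(-15) = ((5 + √(4 + (1 + (-3 + 0))²)) - 14)*(-15) = ((5 + √(4 + (1 - 3)²)) - 14)*(-15) = ((5 + √(4 + (-2)²)) - 14)*(-15) = ((5 + √(4 + 4)) - 14)*(-15) = ((5 + √8) - 14)*(-15) = ((5 + 2*√2) - 14)*(-15) = (-9 + 2*√2)*(-15) = 135 - 30*√2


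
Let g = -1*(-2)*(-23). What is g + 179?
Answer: 133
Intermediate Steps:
g = -46 (g = 2*(-23) = -46)
g + 179 = -46 + 179 = 133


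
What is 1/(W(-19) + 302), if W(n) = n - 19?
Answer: 1/264 ≈ 0.0037879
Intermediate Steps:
W(n) = -19 + n
1/(W(-19) + 302) = 1/((-19 - 19) + 302) = 1/(-38 + 302) = 1/264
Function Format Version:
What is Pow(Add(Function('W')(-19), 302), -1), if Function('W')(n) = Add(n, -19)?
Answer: Rational(1, 264) ≈ 0.0037879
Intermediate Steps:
Function('W')(n) = Add(-19, n)
Pow(Add(Function('W')(-19), 302), -1) = Pow(Add(Add(-19, -19), 302), -1) = Pow(Add(-38, 302), -1) = Pow(264, -1) = Rational(1, 264)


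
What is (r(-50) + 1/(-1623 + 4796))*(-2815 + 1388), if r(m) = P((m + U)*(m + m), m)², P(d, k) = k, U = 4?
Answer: -11319678927/3173 ≈ -3.5675e+6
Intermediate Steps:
r(m) = m²
(r(-50) + 1/(-1623 + 4796))*(-2815 + 1388) = ((-50)² + 1/(-1623 + 4796))*(-2815 + 1388) = (2500 + 1/3173)*(-1427) = (7932501/3173)*(-1427) = -11319678927/3173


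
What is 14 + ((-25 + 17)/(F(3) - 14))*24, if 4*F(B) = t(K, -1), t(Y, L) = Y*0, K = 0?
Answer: 194/7 ≈ 27.714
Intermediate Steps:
t(Y, L) = 0
F(B) = 0 (F(B) = (¼)*0 = 0)
14 + ((-25 + 17)/(F(3) - 14))*24 = 14 + ((-25 + 17)/(0 - 14))*24 = 14 - 8/(-14)*24 = 14 - 8*(-1/14)*24 = 14 + (4/7)*24 = 14 + 96/7 = 194/7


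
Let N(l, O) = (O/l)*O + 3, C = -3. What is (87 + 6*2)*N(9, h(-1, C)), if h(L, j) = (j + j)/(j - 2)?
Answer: 7821/25 ≈ 312.84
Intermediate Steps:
h(L, j) = 2*j/(-2 + j) (h(L, j) = (2*j)/(-2 + j) = 2*j/(-2 + j))
N(l, O) = 3 + O**2/l (N(l, O) = O**2/l + 3 = 3 + O**2/l)
(87 + 6*2)*N(9, h(-1, C)) = (87 + 6*2)*(3 + (2*(-3)/(-2 - 3))**2/9) = (87 + 12)*(3 + (2*(-3)/(-5))**2*(1/9)) = 99*(3 + (2*(-3)*(-1/5))**2*(1/9)) = 99*(3 + (6/5)**2*(1/9)) = 99*(3 + (36/25)*(1/9)) = 99*(3 + 4/25) = 99*(79/25) = 7821/25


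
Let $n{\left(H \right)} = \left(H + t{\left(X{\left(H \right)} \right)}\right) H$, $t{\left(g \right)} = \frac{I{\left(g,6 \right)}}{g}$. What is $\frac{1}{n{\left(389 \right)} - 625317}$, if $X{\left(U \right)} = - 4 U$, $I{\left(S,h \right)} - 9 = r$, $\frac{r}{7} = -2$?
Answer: $- \frac{4}{1895979} \approx -2.1097 \cdot 10^{-6}$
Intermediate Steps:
$r = -14$ ($r = 7 \left(-2\right) = -14$)
$I{\left(S,h \right)} = -5$ ($I{\left(S,h \right)} = 9 - 14 = -5$)
$t{\left(g \right)} = - \frac{5}{g}$
$n{\left(H \right)} = H \left(H + \frac{5}{4 H}\right)$ ($n{\left(H \right)} = \left(H - \frac{5}{\left(-4\right) H}\right) H = \left(H - 5 \left(- \frac{1}{4 H}\right)\right) H = \left(H + \frac{5}{4 H}\right) H = H \left(H + \frac{5}{4 H}\right)$)
$\frac{1}{n{\left(389 \right)} - 625317} = \frac{1}{\left(\frac{5}{4} + 389^{2}\right) - 625317} = \frac{1}{\left(\frac{5}{4} + 151321\right) - 625317} = \frac{1}{\frac{605289}{4} - 625317} = \frac{1}{- \frac{1895979}{4}} = - \frac{4}{1895979}$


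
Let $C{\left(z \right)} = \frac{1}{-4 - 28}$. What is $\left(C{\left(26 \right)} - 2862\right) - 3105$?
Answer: $- \frac{190945}{32} \approx -5967.0$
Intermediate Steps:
$C{\left(z \right)} = - \frac{1}{32}$ ($C{\left(z \right)} = \frac{1}{-32} = - \frac{1}{32}$)
$\left(C{\left(26 \right)} - 2862\right) - 3105 = \left(- \frac{1}{32} - 2862\right) - 3105 = - \frac{91585}{32} - 3105 = - \frac{190945}{32}$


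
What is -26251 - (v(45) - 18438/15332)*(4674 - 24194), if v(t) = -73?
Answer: -5652469203/3833 ≈ -1.4747e+6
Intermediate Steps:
-26251 - (v(45) - 18438/15332)*(4674 - 24194) = -26251 - (-73 - 18438/15332)*(4674 - 24194) = -26251 - (-73 - 18438*1/15332)*(-19520) = -26251 - (-73 - 9219/7666)*(-19520) = -26251 - (-568837)*(-19520)/7666 = -26251 - 1*5551849120/3833 = -26251 - 5551849120/3833 = -5652469203/3833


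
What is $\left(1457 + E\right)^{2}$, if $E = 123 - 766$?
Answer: $662596$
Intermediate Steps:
$E = -643$ ($E = 123 - 766 = -643$)
$\left(1457 + E\right)^{2} = \left(1457 - 643\right)^{2} = 814^{2} = 662596$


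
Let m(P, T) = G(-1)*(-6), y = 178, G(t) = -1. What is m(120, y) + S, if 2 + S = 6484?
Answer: 6488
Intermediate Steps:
S = 6482 (S = -2 + 6484 = 6482)
m(P, T) = 6 (m(P, T) = -1*(-6) = 6)
m(120, y) + S = 6 + 6482 = 6488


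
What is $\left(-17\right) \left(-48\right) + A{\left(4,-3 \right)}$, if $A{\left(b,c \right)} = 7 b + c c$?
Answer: $853$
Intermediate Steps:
$A{\left(b,c \right)} = c^{2} + 7 b$ ($A{\left(b,c \right)} = 7 b + c^{2} = c^{2} + 7 b$)
$\left(-17\right) \left(-48\right) + A{\left(4,-3 \right)} = \left(-17\right) \left(-48\right) + \left(\left(-3\right)^{2} + 7 \cdot 4\right) = 816 + \left(9 + 28\right) = 816 + 37 = 853$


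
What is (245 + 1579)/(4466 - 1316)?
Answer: 304/525 ≈ 0.57905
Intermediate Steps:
(245 + 1579)/(4466 - 1316) = 1824/3150 = 1824*(1/3150) = 304/525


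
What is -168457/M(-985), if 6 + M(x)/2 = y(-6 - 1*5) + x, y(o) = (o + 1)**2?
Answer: 168457/1782 ≈ 94.533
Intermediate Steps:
y(o) = (1 + o)**2
M(x) = 188 + 2*x (M(x) = -12 + 2*((1 + (-6 - 1*5))**2 + x) = -12 + 2*((1 + (-6 - 5))**2 + x) = -12 + 2*((1 - 11)**2 + x) = -12 + 2*((-10)**2 + x) = -12 + 2*(100 + x) = -12 + (200 + 2*x) = 188 + 2*x)
-168457/M(-985) = -168457/(188 + 2*(-985)) = -168457/(188 - 1970) = -168457/(-1782) = -168457*(-1/1782) = 168457/1782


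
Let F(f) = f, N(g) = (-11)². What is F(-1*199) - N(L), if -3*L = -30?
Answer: -320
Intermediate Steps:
L = 10 (L = -⅓*(-30) = 10)
N(g) = 121
F(-1*199) - N(L) = -1*199 - 1*121 = -199 - 121 = -320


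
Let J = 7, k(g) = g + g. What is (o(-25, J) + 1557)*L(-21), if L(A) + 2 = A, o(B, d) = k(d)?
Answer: -36133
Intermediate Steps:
k(g) = 2*g
o(B, d) = 2*d
L(A) = -2 + A
(o(-25, J) + 1557)*L(-21) = (2*7 + 1557)*(-2 - 21) = (14 + 1557)*(-23) = 1571*(-23) = -36133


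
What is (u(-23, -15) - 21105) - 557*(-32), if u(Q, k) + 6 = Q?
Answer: -3310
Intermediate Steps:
u(Q, k) = -6 + Q
(u(-23, -15) - 21105) - 557*(-32) = ((-6 - 23) - 21105) - 557*(-32) = (-29 - 21105) + 17824 = -21134 + 17824 = -3310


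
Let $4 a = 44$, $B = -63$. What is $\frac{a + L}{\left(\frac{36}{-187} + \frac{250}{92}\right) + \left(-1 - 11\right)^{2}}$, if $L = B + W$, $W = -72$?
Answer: $- \frac{1066648}{1260407} \approx -0.84627$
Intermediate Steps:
$a = 11$ ($a = \frac{1}{4} \cdot 44 = 11$)
$L = -135$ ($L = -63 - 72 = -135$)
$\frac{a + L}{\left(\frac{36}{-187} + \frac{250}{92}\right) + \left(-1 - 11\right)^{2}} = \frac{11 - 135}{\left(\frac{36}{-187} + \frac{250}{92}\right) + \left(-1 - 11\right)^{2}} = - \frac{124}{\left(36 \left(- \frac{1}{187}\right) + 250 \cdot \frac{1}{92}\right) + \left(-12\right)^{2}} = - \frac{124}{\left(- \frac{36}{187} + \frac{125}{46}\right) + 144} = - \frac{124}{\frac{21719}{8602} + 144} = - \frac{124}{\frac{1260407}{8602}} = \left(-124\right) \frac{8602}{1260407} = - \frac{1066648}{1260407}$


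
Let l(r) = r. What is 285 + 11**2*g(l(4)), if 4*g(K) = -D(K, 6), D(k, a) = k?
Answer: 164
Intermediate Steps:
g(K) = -K/4 (g(K) = (-K)/4 = -K/4)
285 + 11**2*g(l(4)) = 285 + 11**2*(-1/4*4) = 285 + 121*(-1) = 285 - 121 = 164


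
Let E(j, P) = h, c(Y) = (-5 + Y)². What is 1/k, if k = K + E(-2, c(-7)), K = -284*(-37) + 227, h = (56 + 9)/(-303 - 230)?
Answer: 41/440130 ≈ 9.3154e-5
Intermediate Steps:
h = -5/41 (h = 65/(-533) = 65*(-1/533) = -5/41 ≈ -0.12195)
E(j, P) = -5/41
K = 10735 (K = 10508 + 227 = 10735)
k = 440130/41 (k = 10735 - 5/41 = 440130/41 ≈ 10735.)
1/k = 1/(440130/41) = 41/440130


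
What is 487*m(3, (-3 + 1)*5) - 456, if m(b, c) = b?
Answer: 1005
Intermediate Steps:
487*m(3, (-3 + 1)*5) - 456 = 487*3 - 456 = 1461 - 456 = 1005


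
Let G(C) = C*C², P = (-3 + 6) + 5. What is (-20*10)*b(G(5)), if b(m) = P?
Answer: -1600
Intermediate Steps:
P = 8 (P = 3 + 5 = 8)
G(C) = C³
b(m) = 8
(-20*10)*b(G(5)) = -20*10*8 = -200*8 = -1600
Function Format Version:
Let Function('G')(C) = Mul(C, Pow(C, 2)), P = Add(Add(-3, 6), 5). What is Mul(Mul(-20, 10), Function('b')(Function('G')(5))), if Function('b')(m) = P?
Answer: -1600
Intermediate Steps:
P = 8 (P = Add(3, 5) = 8)
Function('G')(C) = Pow(C, 3)
Function('b')(m) = 8
Mul(Mul(-20, 10), Function('b')(Function('G')(5))) = Mul(Mul(-20, 10), 8) = Mul(-200, 8) = -1600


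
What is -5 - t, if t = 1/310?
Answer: -1551/310 ≈ -5.0032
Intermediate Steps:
t = 1/310 ≈ 0.0032258
-5 - t = -5 - 1*1/310 = -5 - 1/310 = -1551/310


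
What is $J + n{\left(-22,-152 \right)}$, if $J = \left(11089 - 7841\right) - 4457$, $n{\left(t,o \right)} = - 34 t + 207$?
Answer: $-254$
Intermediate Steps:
$n{\left(t,o \right)} = 207 - 34 t$
$J = -1209$ ($J = 3248 - 4457 = -1209$)
$J + n{\left(-22,-152 \right)} = -1209 + \left(207 - -748\right) = -1209 + \left(207 + 748\right) = -1209 + 955 = -254$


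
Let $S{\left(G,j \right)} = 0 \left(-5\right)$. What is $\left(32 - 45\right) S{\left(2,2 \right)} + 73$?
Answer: $73$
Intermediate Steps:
$S{\left(G,j \right)} = 0$
$\left(32 - 45\right) S{\left(2,2 \right)} + 73 = \left(32 - 45\right) 0 + 73 = \left(-13\right) 0 + 73 = 0 + 73 = 73$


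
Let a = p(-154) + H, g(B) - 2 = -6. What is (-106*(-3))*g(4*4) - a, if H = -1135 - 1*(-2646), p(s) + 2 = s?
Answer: -2627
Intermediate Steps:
p(s) = -2 + s
H = 1511 (H = -1135 + 2646 = 1511)
g(B) = -4 (g(B) = 2 - 6 = -4)
a = 1355 (a = (-2 - 154) + 1511 = -156 + 1511 = 1355)
(-106*(-3))*g(4*4) - a = -106*(-3)*(-4) - 1*1355 = 318*(-4) - 1355 = -1272 - 1355 = -2627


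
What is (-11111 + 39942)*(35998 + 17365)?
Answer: 1538508653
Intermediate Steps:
(-11111 + 39942)*(35998 + 17365) = 28831*53363 = 1538508653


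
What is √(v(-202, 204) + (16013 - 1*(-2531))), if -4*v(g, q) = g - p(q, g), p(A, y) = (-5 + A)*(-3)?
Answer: √73781/2 ≈ 135.81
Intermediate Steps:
p(A, y) = 15 - 3*A
v(g, q) = 15/4 - 3*q/4 - g/4 (v(g, q) = -(g - (15 - 3*q))/4 = -(g + (-15 + 3*q))/4 = -(-15 + g + 3*q)/4 = 15/4 - 3*q/4 - g/4)
√(v(-202, 204) + (16013 - 1*(-2531))) = √((15/4 - ¾*204 - ¼*(-202)) + (16013 - 1*(-2531))) = √((15/4 - 153 + 101/2) + (16013 + 2531)) = √(-395/4 + 18544) = √(73781/4) = √73781/2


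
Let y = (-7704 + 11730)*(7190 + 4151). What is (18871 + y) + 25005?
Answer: 45702742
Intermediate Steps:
y = 45658866 (y = 4026*11341 = 45658866)
(18871 + y) + 25005 = (18871 + 45658866) + 25005 = 45677737 + 25005 = 45702742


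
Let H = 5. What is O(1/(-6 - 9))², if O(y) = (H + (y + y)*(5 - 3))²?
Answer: 25411681/50625 ≈ 501.96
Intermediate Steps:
O(y) = (5 + 4*y)² (O(y) = (5 + (y + y)*(5 - 3))² = (5 + (2*y)*2)² = (5 + 4*y)²)
O(1/(-6 - 9))² = ((5 + 4/(-6 - 9))²)² = ((5 + 4/(-15))²)² = ((5 + 4*(-1/15))²)² = ((5 - 4/15)²)² = ((71/15)²)² = (5041/225)² = 25411681/50625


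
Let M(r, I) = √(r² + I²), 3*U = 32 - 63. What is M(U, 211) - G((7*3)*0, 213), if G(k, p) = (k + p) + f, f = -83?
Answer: -130 + 5*√16066/3 ≈ 81.253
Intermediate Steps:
U = -31/3 (U = (32 - 63)/3 = (⅓)*(-31) = -31/3 ≈ -10.333)
G(k, p) = -83 + k + p (G(k, p) = (k + p) - 83 = -83 + k + p)
M(r, I) = √(I² + r²)
M(U, 211) - G((7*3)*0, 213) = √(211² + (-31/3)²) - (-83 + (7*3)*0 + 213) = √(44521 + 961/9) - (-83 + 21*0 + 213) = √(401650/9) - (-83 + 0 + 213) = 5*√16066/3 - 1*130 = 5*√16066/3 - 130 = -130 + 5*√16066/3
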